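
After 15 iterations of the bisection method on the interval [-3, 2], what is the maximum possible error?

Bisection error bound: |error| ≤ (b-a)/2^n
|error| ≤ (2 - (-3))/2^15 = 5/2^15
|error| ≤ 0.0001525879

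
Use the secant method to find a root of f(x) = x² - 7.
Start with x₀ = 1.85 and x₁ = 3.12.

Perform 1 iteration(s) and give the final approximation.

f(x) = x² - 7
x₀ = 1.85, x₁ = 3.12

Secant formula: x_{n+1} = x_n - f(x_n)(x_n - x_{n-1})/(f(x_n) - f(x_{n-1}))

Iteration 1:
  f(1.850000) = -3.577500
  f(3.120000) = 2.734400
  x_2 = 3.120000 - 2.734400×(3.120000 - 1.850000)/(2.734400 - (-3.577500))
       = 2.569819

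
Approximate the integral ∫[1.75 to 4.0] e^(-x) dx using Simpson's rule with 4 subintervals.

f(x) = e^(-x)
a = 1.75, b = 4.0, n = 4
h = (b - a)/n = 0.562500

Simpson's rule: (h/3)[f(x₀) + 4f(x₁) + 2f(x₂) + ... + f(xₙ)]

x_0 = 1.7500, f(x_0) = 0.173774, coefficient = 1
x_1 = 2.3125, f(x_1) = 0.099013, coefficient = 4
x_2 = 2.8750, f(x_2) = 0.056416, coefficient = 2
x_3 = 3.4375, f(x_3) = 0.032145, coefficient = 4
x_4 = 4.0000, f(x_4) = 0.018316, coefficient = 1

I ≈ (0.562500/3) × 0.829555 = 0.155542
Exact value: 0.155458
Error: 0.000083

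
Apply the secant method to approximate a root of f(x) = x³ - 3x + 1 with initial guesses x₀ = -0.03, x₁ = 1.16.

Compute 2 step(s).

f(x) = x³ - 3x + 1
x₀ = -0.03, x₁ = 1.16

Secant formula: x_{n+1} = x_n - f(x_n)(x_n - x_{n-1})/(f(x_n) - f(x_{n-1}))

Iteration 1:
  f(-0.030000) = 1.089973
  f(1.160000) = -0.919104
  x_2 = 1.160000 - (-0.919104)×(1.160000 - (-0.030000))/(-0.919104 - 1.089973)
       = 0.615604
Iteration 2:
  f(1.160000) = -0.919104
  f(0.615604) = -0.613517
  x_3 = 0.615604 - (-0.613517)×(0.615604 - 1.160000)/(-0.613517 - (-0.919104))
       = -0.477364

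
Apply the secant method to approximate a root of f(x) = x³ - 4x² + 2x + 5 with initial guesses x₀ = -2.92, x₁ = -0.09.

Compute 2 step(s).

f(x) = x³ - 4x² + 2x + 5
x₀ = -2.92, x₁ = -0.09

Secant formula: x_{n+1} = x_n - f(x_n)(x_n - x_{n-1})/(f(x_n) - f(x_{n-1}))

Iteration 1:
  f(-2.920000) = -59.842688
  f(-0.090000) = 4.786871
  x_2 = -0.090000 - 4.786871×(-0.090000 - (-2.920000))/(4.786871 - (-59.842688))
       = -0.299608
Iteration 2:
  f(-0.090000) = 4.786871
  f(-0.299608) = 4.014832
  x_3 = -0.299608 - 4.014832×(-0.299608 - (-0.090000))/(4.014832 - 4.786871)
       = -1.389629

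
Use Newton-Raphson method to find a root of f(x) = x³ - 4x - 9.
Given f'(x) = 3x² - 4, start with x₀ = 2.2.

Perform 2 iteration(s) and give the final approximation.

f(x) = x³ - 4x - 9
f'(x) = 3x² - 4
x₀ = 2.2

Newton-Raphson formula: x_{n+1} = x_n - f(x_n)/f'(x_n)

Iteration 1:
  f(2.200000) = -7.152000
  f'(2.200000) = 10.520000
  x_1 = 2.200000 - (-7.152000)/10.520000 = 2.879848
Iteration 2:
  f(2.879848) = 3.364696
  f'(2.879848) = 20.880572
  x_2 = 2.879848 - 3.364696/20.880572 = 2.718708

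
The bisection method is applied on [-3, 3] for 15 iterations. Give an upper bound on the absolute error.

Bisection error bound: |error| ≤ (b-a)/2^n
|error| ≤ (3 - (-3))/2^15 = 6/2^15
|error| ≤ 0.0001831055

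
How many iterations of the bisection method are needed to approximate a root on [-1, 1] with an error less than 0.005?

We need (b-a)/2^n ≤ 0.005
(1 - (-1))/2^n ≤ 0.005
2/2^n ≤ 0.005
2^n ≥ 400
n ≥ log₂(400) = 8.64
n ≥ 9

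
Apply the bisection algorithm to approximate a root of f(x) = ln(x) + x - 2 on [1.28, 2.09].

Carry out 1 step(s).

f(x) = ln(x) + x - 2
Initial interval: [1.28, 2.09]

Iteration 1:
  c_1 = (1.280000 + 2.090000)/2 = 1.685000
  f(c_1) = f(1.685000) = 0.206766
  f(a) × f(c) < 0, new interval: [1.280000, 1.685000]

After 1 iteration(s), the approximation is c_1 = 1.685000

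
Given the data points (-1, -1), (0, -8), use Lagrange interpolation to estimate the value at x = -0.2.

Lagrange interpolation formula:
P(x) = Σ yᵢ × Lᵢ(x)
where Lᵢ(x) = Π_{j≠i} (x - xⱼ)/(xᵢ - xⱼ)

L_0(-0.2) = (-0.2 - 0)/(-1 - 0) = 0.200000
L_1(-0.2) = (-0.2 - (-1))/(0 - (-1)) = 0.800000

P(-0.2) = (-1)×L_0(-0.2) + (-8)×L_1(-0.2)
P(-0.2) = -6.600000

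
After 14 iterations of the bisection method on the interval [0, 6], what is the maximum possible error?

Bisection error bound: |error| ≤ (b-a)/2^n
|error| ≤ (6 - 0)/2^14 = 6/2^14
|error| ≤ 0.0003662109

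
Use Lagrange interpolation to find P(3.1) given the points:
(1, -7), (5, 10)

Lagrange interpolation formula:
P(x) = Σ yᵢ × Lᵢ(x)
where Lᵢ(x) = Π_{j≠i} (x - xⱼ)/(xᵢ - xⱼ)

L_0(3.1) = (3.1 - 5)/(1 - 5) = 0.475000
L_1(3.1) = (3.1 - 1)/(5 - 1) = 0.525000

P(3.1) = (-7)×L_0(3.1) + 10×L_1(3.1)
P(3.1) = 1.925000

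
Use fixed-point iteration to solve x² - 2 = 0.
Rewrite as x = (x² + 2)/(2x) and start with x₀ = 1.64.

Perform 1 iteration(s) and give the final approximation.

Equation: x² - 2 = 0
Fixed-point form: x = (x² + 2)/(2x)
x₀ = 1.64

x_1 = g(1.640000) = 1.429756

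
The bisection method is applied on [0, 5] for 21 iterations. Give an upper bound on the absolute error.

Bisection error bound: |error| ≤ (b-a)/2^n
|error| ≤ (5 - 0)/2^21 = 5/2^21
|error| ≤ 0.0000023842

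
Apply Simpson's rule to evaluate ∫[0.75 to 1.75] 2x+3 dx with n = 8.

f(x) = 2x+3
a = 0.75, b = 1.75, n = 8
h = (b - a)/n = 0.125000

Simpson's rule: (h/3)[f(x₀) + 4f(x₁) + 2f(x₂) + ... + f(xₙ)]

x_0 = 0.7500, f(x_0) = 4.500000, coefficient = 1
x_1 = 0.8750, f(x_1) = 4.750000, coefficient = 4
x_2 = 1.0000, f(x_2) = 5.000000, coefficient = 2
x_3 = 1.1250, f(x_3) = 5.250000, coefficient = 4
x_4 = 1.2500, f(x_4) = 5.500000, coefficient = 2
x_5 = 1.3750, f(x_5) = 5.750000, coefficient = 4
x_6 = 1.5000, f(x_6) = 6.000000, coefficient = 2
x_7 = 1.6250, f(x_7) = 6.250000, coefficient = 4
x_8 = 1.7500, f(x_8) = 6.500000, coefficient = 1

I ≈ (0.125000/3) × 132.000000 = 5.500000
Exact value: 5.500000
Error: 0.000000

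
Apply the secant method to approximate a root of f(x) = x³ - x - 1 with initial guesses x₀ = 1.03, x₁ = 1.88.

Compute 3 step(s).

f(x) = x³ - x - 1
x₀ = 1.03, x₁ = 1.88

Secant formula: x_{n+1} = x_n - f(x_n)(x_n - x_{n-1})/(f(x_n) - f(x_{n-1}))

Iteration 1:
  f(1.030000) = -0.937273
  f(1.880000) = 3.764672
  x_2 = 1.880000 - 3.764672×(1.880000 - 1.030000)/(3.764672 - (-0.937273))
       = 1.199437
Iteration 2:
  f(1.880000) = 3.764672
  f(1.199437) = -0.473869
  x_3 = 1.199437 - (-0.473869)×(1.199437 - 1.880000)/(-0.473869 - 3.764672)
       = 1.275524
Iteration 3:
  f(1.199437) = -0.473869
  f(1.275524) = -0.200297
  x_4 = 1.275524 - (-0.200297)×(1.275524 - 1.199437)/(-0.200297 - (-0.473869))
       = 1.331231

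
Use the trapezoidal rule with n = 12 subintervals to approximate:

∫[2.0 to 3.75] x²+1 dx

f(x) = x²+1
a = 2.0, b = 3.75, n = 12
h = (b - a)/n = 0.145833

Trapezoidal rule: (h/2)[f(x₀) + 2f(x₁) + 2f(x₂) + ... + f(xₙ)]

x_0 = 2.0000, f(x_0) = 5.000000, coefficient = 1
x_1 = 2.1458, f(x_1) = 5.604601, coefficient = 2
x_2 = 2.2917, f(x_2) = 6.251736, coefficient = 2
x_3 = 2.4375, f(x_3) = 6.941406, coefficient = 2
x_4 = 2.5833, f(x_4) = 7.673611, coefficient = 2
x_5 = 2.7292, f(x_5) = 8.448351, coefficient = 2
x_6 = 2.8750, f(x_6) = 9.265625, coefficient = 2
x_7 = 3.0208, f(x_7) = 10.125434, coefficient = 2
x_8 = 3.1667, f(x_8) = 11.027778, coefficient = 2
x_9 = 3.3125, f(x_9) = 11.972656, coefficient = 2
x_10 = 3.4583, f(x_10) = 12.960069, coefficient = 2
x_11 = 3.6042, f(x_11) = 13.990017, coefficient = 2
x_12 = 3.7500, f(x_12) = 15.062500, coefficient = 1

I ≈ (0.145833/2) × 228.585069 = 16.667661
Exact value: 16.661458
Error: 0.006203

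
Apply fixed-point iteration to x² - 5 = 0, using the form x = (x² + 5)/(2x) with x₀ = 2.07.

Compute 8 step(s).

Equation: x² - 5 = 0
Fixed-point form: x = (x² + 5)/(2x)
x₀ = 2.07

x_1 = g(2.070000) = 2.242729
x_2 = g(2.242729) = 2.236078
x_3 = g(2.236078) = 2.236068
x_4 = g(2.236068) = 2.236068
x_5 = g(2.236068) = 2.236068
x_6 = g(2.236068) = 2.236068
x_7 = g(2.236068) = 2.236068
x_8 = g(2.236068) = 2.236068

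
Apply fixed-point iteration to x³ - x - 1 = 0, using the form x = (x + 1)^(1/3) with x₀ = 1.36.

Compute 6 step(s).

Equation: x³ - x - 1 = 0
Fixed-point form: x = (x + 1)^(1/3)
x₀ = 1.36

x_1 = g(1.360000) = 1.331386
x_2 = g(1.331386) = 1.325983
x_3 = g(1.325983) = 1.324958
x_4 = g(1.324958) = 1.324764
x_5 = g(1.324764) = 1.324727
x_6 = g(1.324727) = 1.324720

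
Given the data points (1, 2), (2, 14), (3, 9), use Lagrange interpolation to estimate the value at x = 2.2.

Lagrange interpolation formula:
P(x) = Σ yᵢ × Lᵢ(x)
where Lᵢ(x) = Π_{j≠i} (x - xⱼ)/(xᵢ - xⱼ)

L_0(2.2) = (2.2 - 2)/(1 - 2) × (2.2 - 3)/(1 - 3) = -0.080000
L_1(2.2) = (2.2 - 1)/(2 - 1) × (2.2 - 3)/(2 - 3) = 0.960000
L_2(2.2) = (2.2 - 1)/(3 - 1) × (2.2 - 2)/(3 - 2) = 0.120000

P(2.2) = 2×L_0(2.2) + 14×L_1(2.2) + 9×L_2(2.2)
P(2.2) = 14.360000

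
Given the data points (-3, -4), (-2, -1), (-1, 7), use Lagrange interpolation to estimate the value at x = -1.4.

Lagrange interpolation formula:
P(x) = Σ yᵢ × Lᵢ(x)
where Lᵢ(x) = Π_{j≠i} (x - xⱼ)/(xᵢ - xⱼ)

L_0(-1.4) = (-1.4 - (-2))/(-3 - (-2)) × (-1.4 - (-1))/(-3 - (-1)) = -0.120000
L_1(-1.4) = (-1.4 - (-3))/(-2 - (-3)) × (-1.4 - (-1))/(-2 - (-1)) = 0.640000
L_2(-1.4) = (-1.4 - (-3))/(-1 - (-3)) × (-1.4 - (-2))/(-1 - (-2)) = 0.480000

P(-1.4) = (-4)×L_0(-1.4) + (-1)×L_1(-1.4) + 7×L_2(-1.4)
P(-1.4) = 3.200000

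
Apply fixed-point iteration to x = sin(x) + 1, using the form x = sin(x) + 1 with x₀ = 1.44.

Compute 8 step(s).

Equation: x = sin(x) + 1
Fixed-point form: x = sin(x) + 1
x₀ = 1.44

x_1 = g(1.440000) = 1.991458
x_2 = g(1.991458) = 1.912819
x_3 = g(1.912819) = 1.942078
x_4 = g(1.942078) = 1.931863
x_5 = g(1.931863) = 1.935521
x_6 = g(1.935521) = 1.934222
x_7 = g(1.934222) = 1.934684
x_8 = g(1.934684) = 1.934520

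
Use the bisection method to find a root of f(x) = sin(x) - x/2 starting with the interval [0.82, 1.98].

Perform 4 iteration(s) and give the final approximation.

f(x) = sin(x) - x/2
Initial interval: [0.82, 1.98]

Iteration 1:
  c_1 = (0.820000 + 1.980000)/2 = 1.400000
  f(c_1) = f(1.400000) = 0.285450
  f(a) × f(c) ≥ 0, new interval: [1.400000, 1.980000]
Iteration 2:
  c_2 = (1.400000 + 1.980000)/2 = 1.690000
  f(c_2) = f(1.690000) = 0.147904
  f(a) × f(c) ≥ 0, new interval: [1.690000, 1.980000]
Iteration 3:
  c_3 = (1.690000 + 1.980000)/2 = 1.835000
  f(c_3) = f(1.835000) = 0.047801
  f(a) × f(c) ≥ 0, new interval: [1.835000, 1.980000]
Iteration 4:
  c_4 = (1.835000 + 1.980000)/2 = 1.907500
  f(c_4) = f(1.907500) = -0.009901
  f(a) × f(c) < 0, new interval: [1.835000, 1.907500]

After 4 iteration(s), the approximation is c_4 = 1.907500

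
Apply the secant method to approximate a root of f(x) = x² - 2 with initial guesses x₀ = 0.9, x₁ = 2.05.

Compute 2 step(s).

f(x) = x² - 2
x₀ = 0.9, x₁ = 2.05

Secant formula: x_{n+1} = x_n - f(x_n)(x_n - x_{n-1})/(f(x_n) - f(x_{n-1}))

Iteration 1:
  f(0.900000) = -1.190000
  f(2.050000) = 2.202500
  x_2 = 2.050000 - 2.202500×(2.050000 - 0.900000)/(2.202500 - (-1.190000))
       = 1.303390
Iteration 2:
  f(2.050000) = 2.202500
  f(1.303390) = -0.301175
  x_3 = 1.303390 - (-0.301175)×(1.303390 - 2.050000)/(-0.301175 - 2.202500)
       = 1.393202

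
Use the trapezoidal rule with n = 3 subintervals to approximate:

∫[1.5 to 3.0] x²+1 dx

f(x) = x²+1
a = 1.5, b = 3.0, n = 3
h = (b - a)/n = 0.500000

Trapezoidal rule: (h/2)[f(x₀) + 2f(x₁) + 2f(x₂) + ... + f(xₙ)]

x_0 = 1.5000, f(x_0) = 3.250000, coefficient = 1
x_1 = 2.0000, f(x_1) = 5.000000, coefficient = 2
x_2 = 2.5000, f(x_2) = 7.250000, coefficient = 2
x_3 = 3.0000, f(x_3) = 10.000000, coefficient = 1

I ≈ (0.500000/2) × 37.750000 = 9.437500
Exact value: 9.375000
Error: 0.062500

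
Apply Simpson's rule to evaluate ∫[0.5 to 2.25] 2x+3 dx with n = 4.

f(x) = 2x+3
a = 0.5, b = 2.25, n = 4
h = (b - a)/n = 0.437500

Simpson's rule: (h/3)[f(x₀) + 4f(x₁) + 2f(x₂) + ... + f(xₙ)]

x_0 = 0.5000, f(x_0) = 4.000000, coefficient = 1
x_1 = 0.9375, f(x_1) = 4.875000, coefficient = 4
x_2 = 1.3750, f(x_2) = 5.750000, coefficient = 2
x_3 = 1.8125, f(x_3) = 6.625000, coefficient = 4
x_4 = 2.2500, f(x_4) = 7.500000, coefficient = 1

I ≈ (0.437500/3) × 69.000000 = 10.062500
Exact value: 10.062500
Error: 0.000000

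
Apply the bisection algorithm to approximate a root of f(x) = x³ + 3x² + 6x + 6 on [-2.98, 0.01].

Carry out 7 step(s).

f(x) = x³ + 3x² + 6x + 6
Initial interval: [-2.98, 0.01]

Iteration 1:
  c_1 = (-2.980000 + 0.010000)/2 = -1.485000
  f(c_1) = f(-1.485000) = 0.430916
  f(a) × f(c) < 0, new interval: [-2.980000, -1.485000]
Iteration 2:
  c_2 = (-2.980000 + (-1.485000))/2 = -2.232500
  f(c_2) = f(-2.232500) = -3.569737
  f(a) × f(c) ≥ 0, new interval: [-2.232500, -1.485000]
Iteration 3:
  c_3 = (-2.232500 + (-1.485000))/2 = -1.858750
  f(c_3) = f(-1.858750) = -1.209537
  f(a) × f(c) ≥ 0, new interval: [-1.858750, -1.485000]
Iteration 4:
  c_4 = (-1.858750 + (-1.485000))/2 = -1.671875
  f(c_4) = f(-1.671875) = -0.318920
  f(a) × f(c) ≥ 0, new interval: [-1.671875, -1.485000]
Iteration 5:
  c_5 = (-1.671875 + (-1.485000))/2 = -1.578438
  f(c_5) = f(-1.578438) = 0.071148
  f(a) × f(c) < 0, new interval: [-1.671875, -1.578438]
Iteration 6:
  c_6 = (-1.671875 + (-1.578438))/2 = -1.625156
  f(c_6) = f(-1.625156) = -0.119793
  f(a) × f(c) ≥ 0, new interval: [-1.625156, -1.578438]
Iteration 7:
  c_7 = (-1.625156 + (-1.578438))/2 = -1.601797
  f(c_7) = f(-1.601797) = -0.023337
  f(a) × f(c) ≥ 0, new interval: [-1.601797, -1.578438]

After 7 iteration(s), the approximation is c_7 = -1.601797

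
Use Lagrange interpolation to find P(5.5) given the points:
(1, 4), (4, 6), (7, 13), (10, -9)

Lagrange interpolation formula:
P(x) = Σ yᵢ × Lᵢ(x)
where Lᵢ(x) = Π_{j≠i} (x - xⱼ)/(xᵢ - xⱼ)

L_0(5.5) = (5.5 - 4)/(1 - 4) × (5.5 - 7)/(1 - 7) × (5.5 - 10)/(1 - 10) = -0.062500
L_1(5.5) = (5.5 - 1)/(4 - 1) × (5.5 - 7)/(4 - 7) × (5.5 - 10)/(4 - 10) = 0.562500
L_2(5.5) = (5.5 - 1)/(7 - 1) × (5.5 - 4)/(7 - 4) × (5.5 - 10)/(7 - 10) = 0.562500
L_3(5.5) = (5.5 - 1)/(10 - 1) × (5.5 - 4)/(10 - 4) × (5.5 - 7)/(10 - 7) = -0.062500

P(5.5) = 4×L_0(5.5) + 6×L_1(5.5) + 13×L_2(5.5) + (-9)×L_3(5.5)
P(5.5) = 11.000000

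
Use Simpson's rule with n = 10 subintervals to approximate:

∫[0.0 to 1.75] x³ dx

f(x) = x³
a = 0.0, b = 1.75, n = 10
h = (b - a)/n = 0.175000

Simpson's rule: (h/3)[f(x₀) + 4f(x₁) + 2f(x₂) + ... + f(xₙ)]

x_0 = 0.0000, f(x_0) = 0.000000, coefficient = 1
x_1 = 0.1750, f(x_1) = 0.005359, coefficient = 4
x_2 = 0.3500, f(x_2) = 0.042875, coefficient = 2
x_3 = 0.5250, f(x_3) = 0.144703, coefficient = 4
x_4 = 0.7000, f(x_4) = 0.343000, coefficient = 2
x_5 = 0.8750, f(x_5) = 0.669922, coefficient = 4
x_6 = 1.0500, f(x_6) = 1.157625, coefficient = 2
x_7 = 1.2250, f(x_7) = 1.838266, coefficient = 4
x_8 = 1.4000, f(x_8) = 2.744000, coefficient = 2
x_9 = 1.5750, f(x_9) = 3.906984, coefficient = 4
x_10 = 1.7500, f(x_10) = 5.359375, coefficient = 1

I ≈ (0.175000/3) × 40.195312 = 2.344727
Exact value: 2.344727
Error: 0.000000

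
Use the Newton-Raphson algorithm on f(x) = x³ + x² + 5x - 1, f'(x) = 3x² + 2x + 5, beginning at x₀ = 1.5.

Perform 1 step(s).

f(x) = x³ + x² + 5x - 1
f'(x) = 3x² + 2x + 5
x₀ = 1.5

Newton-Raphson formula: x_{n+1} = x_n - f(x_n)/f'(x_n)

Iteration 1:
  f(1.500000) = 12.125000
  f'(1.500000) = 14.750000
  x_1 = 1.500000 - 12.125000/14.750000 = 0.677966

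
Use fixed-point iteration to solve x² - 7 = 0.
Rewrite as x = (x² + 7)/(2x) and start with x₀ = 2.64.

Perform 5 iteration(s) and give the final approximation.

Equation: x² - 7 = 0
Fixed-point form: x = (x² + 7)/(2x)
x₀ = 2.64

x_1 = g(2.640000) = 2.645758
x_2 = g(2.645758) = 2.645751
x_3 = g(2.645751) = 2.645751
x_4 = g(2.645751) = 2.645751
x_5 = g(2.645751) = 2.645751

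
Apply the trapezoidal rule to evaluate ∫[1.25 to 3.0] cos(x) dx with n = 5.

f(x) = cos(x)
a = 1.25, b = 3.0, n = 5
h = (b - a)/n = 0.350000

Trapezoidal rule: (h/2)[f(x₀) + 2f(x₁) + 2f(x₂) + ... + f(xₙ)]

x_0 = 1.2500, f(x_0) = 0.315322, coefficient = 1
x_1 = 1.6000, f(x_1) = -0.029200, coefficient = 2
x_2 = 1.9500, f(x_2) = -0.370181, coefficient = 2
x_3 = 2.3000, f(x_3) = -0.666276, coefficient = 2
x_4 = 2.6500, f(x_4) = -0.881582, coefficient = 2
x_5 = 3.0000, f(x_5) = -0.989992, coefficient = 1

I ≈ (0.350000/2) × -4.569147 = -0.799601
Exact value: -0.807865
Error: 0.008264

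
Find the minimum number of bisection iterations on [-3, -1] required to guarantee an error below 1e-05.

We need (b-a)/2^n ≤ 1e-05
(-1 - (-3))/2^n ≤ 1e-05
2/2^n ≤ 1e-05
2^n ≥ 200000
n ≥ log₂(200000) = 17.61
n ≥ 18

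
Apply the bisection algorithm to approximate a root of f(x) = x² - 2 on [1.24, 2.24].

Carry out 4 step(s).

f(x) = x² - 2
Initial interval: [1.24, 2.24]

Iteration 1:
  c_1 = (1.240000 + 2.240000)/2 = 1.740000
  f(c_1) = f(1.740000) = 1.027600
  f(a) × f(c) < 0, new interval: [1.240000, 1.740000]
Iteration 2:
  c_2 = (1.240000 + 1.740000)/2 = 1.490000
  f(c_2) = f(1.490000) = 0.220100
  f(a) × f(c) < 0, new interval: [1.240000, 1.490000]
Iteration 3:
  c_3 = (1.240000 + 1.490000)/2 = 1.365000
  f(c_3) = f(1.365000) = -0.136775
  f(a) × f(c) ≥ 0, new interval: [1.365000, 1.490000]
Iteration 4:
  c_4 = (1.365000 + 1.490000)/2 = 1.427500
  f(c_4) = f(1.427500) = 0.037756
  f(a) × f(c) < 0, new interval: [1.365000, 1.427500]

After 4 iteration(s), the approximation is c_4 = 1.427500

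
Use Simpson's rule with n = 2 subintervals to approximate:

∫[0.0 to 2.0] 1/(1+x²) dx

f(x) = 1/(1+x²)
a = 0.0, b = 2.0, n = 2
h = (b - a)/n = 1.000000

Simpson's rule: (h/3)[f(x₀) + 4f(x₁) + 2f(x₂) + ... + f(xₙ)]

x_0 = 0.0000, f(x_0) = 1.000000, coefficient = 1
x_1 = 1.0000, f(x_1) = 0.500000, coefficient = 4
x_2 = 2.0000, f(x_2) = 0.200000, coefficient = 1

I ≈ (1.000000/3) × 3.200000 = 1.066667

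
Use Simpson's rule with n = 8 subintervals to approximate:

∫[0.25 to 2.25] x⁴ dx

f(x) = x⁴
a = 0.25, b = 2.25, n = 8
h = (b - a)/n = 0.250000

Simpson's rule: (h/3)[f(x₀) + 4f(x₁) + 2f(x₂) + ... + f(xₙ)]

x_0 = 0.2500, f(x_0) = 0.003906, coefficient = 1
x_1 = 0.5000, f(x_1) = 0.062500, coefficient = 4
x_2 = 0.7500, f(x_2) = 0.316406, coefficient = 2
x_3 = 1.0000, f(x_3) = 1.000000, coefficient = 4
x_4 = 1.2500, f(x_4) = 2.441406, coefficient = 2
x_5 = 1.5000, f(x_5) = 5.062500, coefficient = 4
x_6 = 1.7500, f(x_6) = 9.378906, coefficient = 2
x_7 = 2.0000, f(x_7) = 16.000000, coefficient = 4
x_8 = 2.2500, f(x_8) = 25.628906, coefficient = 1

I ≈ (0.250000/3) × 138.406250 = 11.533854
Exact value: 11.532812
Error: 0.001042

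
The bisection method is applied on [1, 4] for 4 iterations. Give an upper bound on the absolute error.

Bisection error bound: |error| ≤ (b-a)/2^n
|error| ≤ (4 - 1)/2^4 = 3/2^4
|error| ≤ 0.1875000000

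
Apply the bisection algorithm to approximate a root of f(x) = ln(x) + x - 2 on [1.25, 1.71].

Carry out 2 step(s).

f(x) = ln(x) + x - 2
Initial interval: [1.25, 1.71]

Iteration 1:
  c_1 = (1.250000 + 1.710000)/2 = 1.480000
  f(c_1) = f(1.480000) = -0.127958
  f(a) × f(c) ≥ 0, new interval: [1.480000, 1.710000]
Iteration 2:
  c_2 = (1.480000 + 1.710000)/2 = 1.595000
  f(c_2) = f(1.595000) = 0.061874
  f(a) × f(c) < 0, new interval: [1.480000, 1.595000]

After 2 iteration(s), the approximation is c_2 = 1.595000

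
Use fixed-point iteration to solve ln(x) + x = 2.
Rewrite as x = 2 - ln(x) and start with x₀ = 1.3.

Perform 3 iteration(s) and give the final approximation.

Equation: ln(x) + x = 2
Fixed-point form: x = 2 - ln(x)
x₀ = 1.3

x_1 = g(1.300000) = 1.737636
x_2 = g(1.737636) = 1.447475
x_3 = g(1.447475) = 1.630180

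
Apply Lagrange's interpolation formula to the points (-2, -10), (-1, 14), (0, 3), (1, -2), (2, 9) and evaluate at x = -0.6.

Lagrange interpolation formula:
P(x) = Σ yᵢ × Lᵢ(x)
where Lᵢ(x) = Π_{j≠i} (x - xⱼ)/(xᵢ - xⱼ)

L_0(-0.6) = (-0.6 - (-1))/(-2 - (-1)) × (-0.6 - 0)/(-2 - 0) × (-0.6 - 1)/(-2 - 1) × (-0.6 - 2)/(-2 - 2) = -0.041600
L_1(-0.6) = (-0.6 - (-2))/(-1 - (-2)) × (-0.6 - 0)/(-1 - 0) × (-0.6 - 1)/(-1 - 1) × (-0.6 - 2)/(-1 - 2) = 0.582400
L_2(-0.6) = (-0.6 - (-2))/(0 - (-2)) × (-0.6 - (-1))/(0 - (-1)) × (-0.6 - 1)/(0 - 1) × (-0.6 - 2)/(0 - 2) = 0.582400
L_3(-0.6) = (-0.6 - (-2))/(1 - (-2)) × (-0.6 - (-1))/(1 - (-1)) × (-0.6 - 0)/(1 - 0) × (-0.6 - 2)/(1 - 2) = -0.145600
L_4(-0.6) = (-0.6 - (-2))/(2 - (-2)) × (-0.6 - (-1))/(2 - (-1)) × (-0.6 - 0)/(2 - 0) × (-0.6 - 1)/(2 - 1) = 0.022400

P(-0.6) = (-10)×L_0(-0.6) + 14×L_1(-0.6) + 3×L_2(-0.6) + (-2)×L_3(-0.6) + 9×L_4(-0.6)
P(-0.6) = 10.809600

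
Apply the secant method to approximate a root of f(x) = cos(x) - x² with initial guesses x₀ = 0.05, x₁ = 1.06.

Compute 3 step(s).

f(x) = cos(x) - x²
x₀ = 0.05, x₁ = 1.06

Secant formula: x_{n+1} = x_n - f(x_n)(x_n - x_{n-1})/(f(x_n) - f(x_{n-1}))

Iteration 1:
  f(0.050000) = 0.996250
  f(1.060000) = -0.634728
  x_2 = 1.060000 - (-0.634728)×(1.060000 - 0.050000)/(-0.634728 - 0.996250)
       = 0.666938
Iteration 2:
  f(1.060000) = -0.634728
  f(0.666938) = 0.340913
  x_3 = 0.666938 - 0.340913×(0.666938 - 1.060000)/(0.340913 - (-0.634728))
       = 0.804284
Iteration 3:
  f(0.666938) = 0.340913
  f(0.804284) = 0.046755
  x_4 = 0.804284 - 0.046755×(0.804284 - 0.666938)/(0.046755 - 0.340913)
       = 0.826114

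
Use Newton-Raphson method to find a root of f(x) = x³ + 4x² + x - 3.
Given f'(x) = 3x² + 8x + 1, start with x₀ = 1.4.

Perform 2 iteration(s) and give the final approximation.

f(x) = x³ + 4x² + x - 3
f'(x) = 3x² + 8x + 1
x₀ = 1.4

Newton-Raphson formula: x_{n+1} = x_n - f(x_n)/f'(x_n)

Iteration 1:
  f(1.400000) = 8.984000
  f'(1.400000) = 18.080000
  x_1 = 1.400000 - 8.984000/18.080000 = 0.903097
Iteration 2:
  f(0.903097) = 1.901989
  f'(0.903097) = 10.671533
  x_2 = 0.903097 - 1.901989/10.671533 = 0.724867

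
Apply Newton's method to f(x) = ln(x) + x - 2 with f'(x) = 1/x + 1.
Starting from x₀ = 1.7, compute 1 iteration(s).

f(x) = ln(x) + x - 2
f'(x) = 1/x + 1
x₀ = 1.7

Newton-Raphson formula: x_{n+1} = x_n - f(x_n)/f'(x_n)

Iteration 1:
  f(1.700000) = 0.230628
  f'(1.700000) = 1.588235
  x_1 = 1.700000 - 0.230628/1.588235 = 1.554790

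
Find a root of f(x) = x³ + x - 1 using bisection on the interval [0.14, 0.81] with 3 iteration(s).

f(x) = x³ + x - 1
Initial interval: [0.14, 0.81]

Iteration 1:
  c_1 = (0.140000 + 0.810000)/2 = 0.475000
  f(c_1) = f(0.475000) = -0.417828
  f(a) × f(c) ≥ 0, new interval: [0.475000, 0.810000]
Iteration 2:
  c_2 = (0.475000 + 0.810000)/2 = 0.642500
  f(c_2) = f(0.642500) = -0.092272
  f(a) × f(c) ≥ 0, new interval: [0.642500, 0.810000]
Iteration 3:
  c_3 = (0.642500 + 0.810000)/2 = 0.726250
  f(c_3) = f(0.726250) = 0.109303
  f(a) × f(c) < 0, new interval: [0.642500, 0.726250]

After 3 iteration(s), the approximation is c_3 = 0.726250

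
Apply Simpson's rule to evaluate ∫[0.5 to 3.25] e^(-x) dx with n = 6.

f(x) = e^(-x)
a = 0.5, b = 3.25, n = 6
h = (b - a)/n = 0.458333

Simpson's rule: (h/3)[f(x₀) + 4f(x₁) + 2f(x₂) + ... + f(xₙ)]

x_0 = 0.5000, f(x_0) = 0.606531, coefficient = 1
x_1 = 0.9583, f(x_1) = 0.383532, coefficient = 4
x_2 = 1.4167, f(x_2) = 0.242521, coefficient = 2
x_3 = 1.8750, f(x_3) = 0.153355, coefficient = 4
x_4 = 2.3333, f(x_4) = 0.096972, coefficient = 2
x_5 = 2.7917, f(x_5) = 0.061319, coefficient = 4
x_6 = 3.2500, f(x_6) = 0.038774, coefficient = 1

I ≈ (0.458333/3) × 3.717113 = 0.567892
Exact value: 0.567756
Error: 0.000136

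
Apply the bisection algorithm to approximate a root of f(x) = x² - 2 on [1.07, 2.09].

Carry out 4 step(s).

f(x) = x² - 2
Initial interval: [1.07, 2.09]

Iteration 1:
  c_1 = (1.070000 + 2.090000)/2 = 1.580000
  f(c_1) = f(1.580000) = 0.496400
  f(a) × f(c) < 0, new interval: [1.070000, 1.580000]
Iteration 2:
  c_2 = (1.070000 + 1.580000)/2 = 1.325000
  f(c_2) = f(1.325000) = -0.244375
  f(a) × f(c) ≥ 0, new interval: [1.325000, 1.580000]
Iteration 3:
  c_3 = (1.325000 + 1.580000)/2 = 1.452500
  f(c_3) = f(1.452500) = 0.109756
  f(a) × f(c) < 0, new interval: [1.325000, 1.452500]
Iteration 4:
  c_4 = (1.325000 + 1.452500)/2 = 1.388750
  f(c_4) = f(1.388750) = -0.071373
  f(a) × f(c) ≥ 0, new interval: [1.388750, 1.452500]

After 4 iteration(s), the approximation is c_4 = 1.388750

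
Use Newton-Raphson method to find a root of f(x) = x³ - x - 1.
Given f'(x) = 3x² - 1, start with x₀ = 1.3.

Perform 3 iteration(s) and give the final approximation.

f(x) = x³ - x - 1
f'(x) = 3x² - 1
x₀ = 1.3

Newton-Raphson formula: x_{n+1} = x_n - f(x_n)/f'(x_n)

Iteration 1:
  f(1.300000) = -0.103000
  f'(1.300000) = 4.070000
  x_1 = 1.300000 - (-0.103000)/4.070000 = 1.325307
Iteration 2:
  f(1.325307) = 0.002514
  f'(1.325307) = 4.269317
  x_2 = 1.325307 - 0.002514/4.269317 = 1.324718
Iteration 3:
  f(1.324718) = 0.000001
  f'(1.324718) = 4.264636
  x_3 = 1.324718 - 0.000001/4.264636 = 1.324718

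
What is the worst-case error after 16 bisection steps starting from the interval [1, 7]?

Bisection error bound: |error| ≤ (b-a)/2^n
|error| ≤ (7 - 1)/2^16 = 6/2^16
|error| ≤ 0.0000915527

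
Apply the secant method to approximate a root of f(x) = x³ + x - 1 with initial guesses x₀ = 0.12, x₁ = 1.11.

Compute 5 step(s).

f(x) = x³ + x - 1
x₀ = 0.12, x₁ = 1.11

Secant formula: x_{n+1} = x_n - f(x_n)(x_n - x_{n-1})/(f(x_n) - f(x_{n-1}))

Iteration 1:
  f(0.120000) = -0.878272
  f(1.110000) = 1.477631
  x_2 = 1.110000 - 1.477631×(1.110000 - 0.120000)/(1.477631 - (-0.878272))
       = 0.489068
Iteration 2:
  f(1.110000) = 1.477631
  f(0.489068) = -0.393952
  x_3 = 0.489068 - (-0.393952)×(0.489068 - 1.110000)/(-0.393952 - 1.477631)
       = 0.619769
Iteration 3:
  f(0.489068) = -0.393952
  f(0.619769) = -0.142169
  x_4 = 0.619769 - (-0.142169)×(0.619769 - 0.489068)/(-0.142169 - (-0.393952))
       = 0.693569
Iteration 4:
  f(0.619769) = -0.142169
  f(0.693569) = 0.027202
  x_5 = 0.693569 - 0.027202×(0.693569 - 0.619769)/(0.027202 - (-0.142169))
       = 0.681716
Iteration 5:
  f(0.693569) = 0.027202
  f(0.681716) = -0.001465
  x_6 = 0.681716 - (-0.001465)×(0.681716 - 0.693569)/(-0.001465 - 0.027202)
       = 0.682322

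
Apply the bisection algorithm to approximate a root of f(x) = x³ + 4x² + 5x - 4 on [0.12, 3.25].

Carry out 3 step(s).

f(x) = x³ + 4x² + 5x - 4
Initial interval: [0.12, 3.25]

Iteration 1:
  c_1 = (0.120000 + 3.250000)/2 = 1.685000
  f(c_1) = f(1.685000) = 20.565994
  f(a) × f(c) < 0, new interval: [0.120000, 1.685000]
Iteration 2:
  c_2 = (0.120000 + 1.685000)/2 = 0.902500
  f(c_2) = f(0.902500) = 4.505617
  f(a) × f(c) < 0, new interval: [0.120000, 0.902500]
Iteration 3:
  c_3 = (0.120000 + 0.902500)/2 = 0.511250
  f(c_3) = f(0.511250) = -0.264615
  f(a) × f(c) ≥ 0, new interval: [0.511250, 0.902500]

After 3 iteration(s), the approximation is c_3 = 0.511250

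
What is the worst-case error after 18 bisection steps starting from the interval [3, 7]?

Bisection error bound: |error| ≤ (b-a)/2^n
|error| ≤ (7 - 3)/2^18 = 4/2^18
|error| ≤ 0.0000152588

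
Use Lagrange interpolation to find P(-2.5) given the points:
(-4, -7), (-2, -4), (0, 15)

Lagrange interpolation formula:
P(x) = Σ yᵢ × Lᵢ(x)
where Lᵢ(x) = Π_{j≠i} (x - xⱼ)/(xᵢ - xⱼ)

L_0(-2.5) = (-2.5 - (-2))/(-4 - (-2)) × (-2.5 - 0)/(-4 - 0) = 0.156250
L_1(-2.5) = (-2.5 - (-4))/(-2 - (-4)) × (-2.5 - 0)/(-2 - 0) = 0.937500
L_2(-2.5) = (-2.5 - (-4))/(0 - (-4)) × (-2.5 - (-2))/(0 - (-2)) = -0.093750

P(-2.5) = (-7)×L_0(-2.5) + (-4)×L_1(-2.5) + 15×L_2(-2.5)
P(-2.5) = -6.250000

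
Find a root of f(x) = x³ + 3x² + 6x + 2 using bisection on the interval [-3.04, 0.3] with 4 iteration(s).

f(x) = x³ + 3x² + 6x + 2
Initial interval: [-3.04, 0.3]

Iteration 1:
  c_1 = (-3.040000 + 0.300000)/2 = -1.370000
  f(c_1) = f(-1.370000) = -3.160653
  f(a) × f(c) ≥ 0, new interval: [-1.370000, 0.300000]
Iteration 2:
  c_2 = (-1.370000 + 0.300000)/2 = -0.535000
  f(c_2) = f(-0.535000) = -0.504455
  f(a) × f(c) ≥ 0, new interval: [-0.535000, 0.300000]
Iteration 3:
  c_3 = (-0.535000 + 0.300000)/2 = -0.117500
  f(c_3) = f(-0.117500) = 1.334797
  f(a) × f(c) < 0, new interval: [-0.535000, -0.117500]
Iteration 4:
  c_4 = (-0.535000 + (-0.117500))/2 = -0.326250
  f(c_4) = f(-0.326250) = 0.327091
  f(a) × f(c) < 0, new interval: [-0.535000, -0.326250]

After 4 iteration(s), the approximation is c_4 = -0.326250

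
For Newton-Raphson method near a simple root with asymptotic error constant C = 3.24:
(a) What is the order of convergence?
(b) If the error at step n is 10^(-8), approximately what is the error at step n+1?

(a) Newton-Raphson has quadratic (order 2) convergence near simple roots.
    This means |e_{n+1}| ≈ C|e_n|².

(b) With |e_n| = 10^(-8) and C = 3.24:
    |e_{n+1}| ≈ 3.24 × (10^(-8))² = 3.24 × 10^(-16)

(a) 2 (quadratic); (b) |e_{n+1}| ≈ 3.240e-16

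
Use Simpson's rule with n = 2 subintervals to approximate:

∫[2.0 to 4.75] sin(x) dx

f(x) = sin(x)
a = 2.0, b = 4.75, n = 2
h = (b - a)/n = 1.375000

Simpson's rule: (h/3)[f(x₀) + 4f(x₁) + 2f(x₂) + ... + f(xₙ)]

x_0 = 2.0000, f(x_0) = 0.909297, coefficient = 1
x_1 = 3.3750, f(x_1) = -0.231294, coefficient = 4
x_2 = 4.7500, f(x_2) = -0.999293, coefficient = 1

I ≈ (1.375000/3) × -1.015171 = -0.465287
Exact value: -0.453749
Error: 0.011538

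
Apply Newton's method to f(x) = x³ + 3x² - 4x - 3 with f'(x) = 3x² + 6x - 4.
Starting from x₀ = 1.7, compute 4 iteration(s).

f(x) = x³ + 3x² - 4x - 3
f'(x) = 3x² + 6x - 4
x₀ = 1.7

Newton-Raphson formula: x_{n+1} = x_n - f(x_n)/f'(x_n)

Iteration 1:
  f(1.700000) = 3.783000
  f'(1.700000) = 14.870000
  x_1 = 1.700000 - 3.783000/14.870000 = 1.445595
Iteration 2:
  f(1.445595) = 0.507781
  f'(1.445595) = 10.942807
  x_2 = 1.445595 - 0.507781/10.942807 = 1.399192
Iteration 3:
  f(1.399192) = 0.015698
  f'(1.399192) = 10.268366
  x_3 = 1.399192 - 0.015698/10.268366 = 1.397663
Iteration 4:
  f(1.397663) = 0.000017
  f'(1.397663) = 10.246366
  x_4 = 1.397663 - 0.000017/10.246366 = 1.397662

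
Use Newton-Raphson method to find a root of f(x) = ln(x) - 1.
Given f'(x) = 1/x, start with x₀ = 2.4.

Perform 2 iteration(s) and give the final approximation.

f(x) = ln(x) - 1
f'(x) = 1/x
x₀ = 2.4

Newton-Raphson formula: x_{n+1} = x_n - f(x_n)/f'(x_n)

Iteration 1:
  f(2.400000) = -0.124531
  f'(2.400000) = 0.416667
  x_1 = 2.400000 - (-0.124531)/0.416667 = 2.698875
Iteration 2:
  f(2.698875) = -0.007165
  f'(2.698875) = 0.370525
  x_2 = 2.698875 - (-0.007165)/0.370525 = 2.718212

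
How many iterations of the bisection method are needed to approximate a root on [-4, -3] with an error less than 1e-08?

We need (b-a)/2^n ≤ 1e-08
(-3 - (-4))/2^n ≤ 1e-08
1/2^n ≤ 1e-08
2^n ≥ 100000000
n ≥ log₂(100000000) = 26.58
n ≥ 27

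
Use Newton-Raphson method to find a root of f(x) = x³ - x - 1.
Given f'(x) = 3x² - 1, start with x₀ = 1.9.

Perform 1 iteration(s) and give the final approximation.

f(x) = x³ - x - 1
f'(x) = 3x² - 1
x₀ = 1.9

Newton-Raphson formula: x_{n+1} = x_n - f(x_n)/f'(x_n)

Iteration 1:
  f(1.900000) = 3.959000
  f'(1.900000) = 9.830000
  x_1 = 1.900000 - 3.959000/9.830000 = 1.497253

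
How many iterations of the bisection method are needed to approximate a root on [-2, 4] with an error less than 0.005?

We need (b-a)/2^n ≤ 0.005
(4 - (-2))/2^n ≤ 0.005
6/2^n ≤ 0.005
2^n ≥ 1200
n ≥ log₂(1200) = 10.23
n ≥ 11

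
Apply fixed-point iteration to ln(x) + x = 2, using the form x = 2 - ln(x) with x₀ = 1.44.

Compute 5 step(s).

Equation: ln(x) + x = 2
Fixed-point form: x = 2 - ln(x)
x₀ = 1.44

x_1 = g(1.440000) = 1.635357
x_2 = g(1.635357) = 1.508139
x_3 = g(1.508139) = 1.589124
x_4 = g(1.589124) = 1.536817
x_5 = g(1.536817) = 1.570286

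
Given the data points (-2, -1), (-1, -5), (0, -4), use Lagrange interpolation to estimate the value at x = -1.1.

Lagrange interpolation formula:
P(x) = Σ yᵢ × Lᵢ(x)
where Lᵢ(x) = Π_{j≠i} (x - xⱼ)/(xᵢ - xⱼ)

L_0(-1.1) = (-1.1 - (-1))/(-2 - (-1)) × (-1.1 - 0)/(-2 - 0) = 0.055000
L_1(-1.1) = (-1.1 - (-2))/(-1 - (-2)) × (-1.1 - 0)/(-1 - 0) = 0.990000
L_2(-1.1) = (-1.1 - (-2))/(0 - (-2)) × (-1.1 - (-1))/(0 - (-1)) = -0.045000

P(-1.1) = (-1)×L_0(-1.1) + (-5)×L_1(-1.1) + (-4)×L_2(-1.1)
P(-1.1) = -4.825000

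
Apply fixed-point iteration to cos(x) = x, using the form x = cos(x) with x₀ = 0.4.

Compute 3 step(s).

Equation: cos(x) = x
Fixed-point form: x = cos(x)
x₀ = 0.4

x_1 = g(0.400000) = 0.921061
x_2 = g(0.921061) = 0.604976
x_3 = g(0.604976) = 0.822516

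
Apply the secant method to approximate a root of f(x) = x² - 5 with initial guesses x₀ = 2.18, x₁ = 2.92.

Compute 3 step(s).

f(x) = x² - 5
x₀ = 2.18, x₁ = 2.92

Secant formula: x_{n+1} = x_n - f(x_n)(x_n - x_{n-1})/(f(x_n) - f(x_{n-1}))

Iteration 1:
  f(2.180000) = -0.247600
  f(2.920000) = 3.526400
  x_2 = 2.920000 - 3.526400×(2.920000 - 2.180000)/(3.526400 - (-0.247600))
       = 2.228549
Iteration 2:
  f(2.920000) = 3.526400
  f(2.228549) = -0.033569
  x_3 = 2.228549 - (-0.033569)×(2.228549 - 2.920000)/(-0.033569 - 3.526400)
       = 2.235069
Iteration 3:
  f(2.228549) = -0.033569
  f(2.235069) = -0.004466
  x_4 = 2.235069 - (-0.004466)×(2.235069 - 2.228549)/(-0.004466 - (-0.033569))
       = 2.236070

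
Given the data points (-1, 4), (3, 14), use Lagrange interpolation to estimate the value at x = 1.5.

Lagrange interpolation formula:
P(x) = Σ yᵢ × Lᵢ(x)
where Lᵢ(x) = Π_{j≠i} (x - xⱼ)/(xᵢ - xⱼ)

L_0(1.5) = (1.5 - 3)/(-1 - 3) = 0.375000
L_1(1.5) = (1.5 - (-1))/(3 - (-1)) = 0.625000

P(1.5) = 4×L_0(1.5) + 14×L_1(1.5)
P(1.5) = 10.250000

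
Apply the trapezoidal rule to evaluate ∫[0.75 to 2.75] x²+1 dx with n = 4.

f(x) = x²+1
a = 0.75, b = 2.75, n = 4
h = (b - a)/n = 0.500000

Trapezoidal rule: (h/2)[f(x₀) + 2f(x₁) + 2f(x₂) + ... + f(xₙ)]

x_0 = 0.7500, f(x_0) = 1.562500, coefficient = 1
x_1 = 1.2500, f(x_1) = 2.562500, coefficient = 2
x_2 = 1.7500, f(x_2) = 4.062500, coefficient = 2
x_3 = 2.2500, f(x_3) = 6.062500, coefficient = 2
x_4 = 2.7500, f(x_4) = 8.562500, coefficient = 1

I ≈ (0.500000/2) × 35.500000 = 8.875000
Exact value: 8.791667
Error: 0.083333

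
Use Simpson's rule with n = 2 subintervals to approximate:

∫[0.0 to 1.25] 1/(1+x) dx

f(x) = 1/(1+x)
a = 0.0, b = 1.25, n = 2
h = (b - a)/n = 0.625000

Simpson's rule: (h/3)[f(x₀) + 4f(x₁) + 2f(x₂) + ... + f(xₙ)]

x_0 = 0.0000, f(x_0) = 1.000000, coefficient = 1
x_1 = 0.6250, f(x_1) = 0.615385, coefficient = 4
x_2 = 1.2500, f(x_2) = 0.444444, coefficient = 1

I ≈ (0.625000/3) × 3.905983 = 0.813746
Exact value: 0.810930
Error: 0.002816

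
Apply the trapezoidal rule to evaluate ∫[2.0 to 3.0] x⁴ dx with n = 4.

f(x) = x⁴
a = 2.0, b = 3.0, n = 4
h = (b - a)/n = 0.250000

Trapezoidal rule: (h/2)[f(x₀) + 2f(x₁) + 2f(x₂) + ... + f(xₙ)]

x_0 = 2.0000, f(x_0) = 16.000000, coefficient = 1
x_1 = 2.2500, f(x_1) = 25.628906, coefficient = 2
x_2 = 2.5000, f(x_2) = 39.062500, coefficient = 2
x_3 = 2.7500, f(x_3) = 57.191406, coefficient = 2
x_4 = 3.0000, f(x_4) = 81.000000, coefficient = 1

I ≈ (0.250000/2) × 340.765625 = 42.595703
Exact value: 42.200000
Error: 0.395703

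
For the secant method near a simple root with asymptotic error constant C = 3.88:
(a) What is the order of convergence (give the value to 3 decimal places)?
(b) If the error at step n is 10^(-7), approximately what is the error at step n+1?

(a) Secant method has superlinear convergence with order φ = (1+√5)/2 ≈ 1.618.
    This means |e_{n+1}| ≈ C|e_n|^1.618.

(b) With |e_n| = 10^(-7) and C = 3.88:
    |e_{n+1}| ≈ 3.88 × (10^(-7))^1.618 = 3.88 × 10^(-11.33)

(a) ≈ 1.618 (golden ratio); (b) |e_{n+1}| ≈ 1.831e-11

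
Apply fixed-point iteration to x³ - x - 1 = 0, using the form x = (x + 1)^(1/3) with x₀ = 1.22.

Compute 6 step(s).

Equation: x³ - x - 1 = 0
Fixed-point form: x = (x + 1)^(1/3)
x₀ = 1.22

x_1 = g(1.220000) = 1.304521
x_2 = g(1.304521) = 1.320870
x_3 = g(1.320870) = 1.323987
x_4 = g(1.323987) = 1.324579
x_5 = g(1.324579) = 1.324692
x_6 = g(1.324692) = 1.324713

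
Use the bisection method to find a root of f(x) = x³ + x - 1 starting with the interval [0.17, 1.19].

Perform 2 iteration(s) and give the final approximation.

f(x) = x³ + x - 1
Initial interval: [0.17, 1.19]

Iteration 1:
  c_1 = (0.170000 + 1.190000)/2 = 0.680000
  f(c_1) = f(0.680000) = -0.005568
  f(a) × f(c) ≥ 0, new interval: [0.680000, 1.190000]
Iteration 2:
  c_2 = (0.680000 + 1.190000)/2 = 0.935000
  f(c_2) = f(0.935000) = 0.752400
  f(a) × f(c) < 0, new interval: [0.680000, 0.935000]

After 2 iteration(s), the approximation is c_2 = 0.935000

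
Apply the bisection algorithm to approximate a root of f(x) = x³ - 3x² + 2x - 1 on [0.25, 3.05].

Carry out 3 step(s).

f(x) = x³ - 3x² + 2x - 1
Initial interval: [0.25, 3.05]

Iteration 1:
  c_1 = (0.250000 + 3.050000)/2 = 1.650000
  f(c_1) = f(1.650000) = -1.375375
  f(a) × f(c) ≥ 0, new interval: [1.650000, 3.050000]
Iteration 2:
  c_2 = (1.650000 + 3.050000)/2 = 2.350000
  f(c_2) = f(2.350000) = 0.110375
  f(a) × f(c) < 0, new interval: [1.650000, 2.350000]
Iteration 3:
  c_3 = (1.650000 + 2.350000)/2 = 2.000000
  f(c_3) = f(2.000000) = -1.000000
  f(a) × f(c) ≥ 0, new interval: [2.000000, 2.350000]

After 3 iteration(s), the approximation is c_3 = 2.000000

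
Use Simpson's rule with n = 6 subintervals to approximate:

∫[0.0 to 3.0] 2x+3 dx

f(x) = 2x+3
a = 0.0, b = 3.0, n = 6
h = (b - a)/n = 0.500000

Simpson's rule: (h/3)[f(x₀) + 4f(x₁) + 2f(x₂) + ... + f(xₙ)]

x_0 = 0.0000, f(x_0) = 3.000000, coefficient = 1
x_1 = 0.5000, f(x_1) = 4.000000, coefficient = 4
x_2 = 1.0000, f(x_2) = 5.000000, coefficient = 2
x_3 = 1.5000, f(x_3) = 6.000000, coefficient = 4
x_4 = 2.0000, f(x_4) = 7.000000, coefficient = 2
x_5 = 2.5000, f(x_5) = 8.000000, coefficient = 4
x_6 = 3.0000, f(x_6) = 9.000000, coefficient = 1

I ≈ (0.500000/3) × 108.000000 = 18.000000
Exact value: 18.000000
Error: 0.000000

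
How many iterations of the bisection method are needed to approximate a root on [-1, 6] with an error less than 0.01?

We need (b-a)/2^n ≤ 0.01
(6 - (-1))/2^n ≤ 0.01
7/2^n ≤ 0.01
2^n ≥ 700
n ≥ log₂(700) = 9.45
n ≥ 10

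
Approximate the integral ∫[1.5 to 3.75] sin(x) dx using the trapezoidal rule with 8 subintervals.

f(x) = sin(x)
a = 1.5, b = 3.75, n = 8
h = (b - a)/n = 0.281250

Trapezoidal rule: (h/2)[f(x₀) + 2f(x₁) + 2f(x₂) + ... + f(xₙ)]

x_0 = 1.5000, f(x_0) = 0.997495, coefficient = 1
x_1 = 1.7812, f(x_1) = 0.977936, coefficient = 2
x_2 = 2.0625, f(x_2) = 0.881530, coefficient = 2
x_3 = 2.3438, f(x_3) = 0.715851, coefficient = 2
x_4 = 2.6250, f(x_4) = 0.493920, coefficient = 2
x_5 = 2.9062, f(x_5) = 0.233176, coefficient = 2
x_6 = 3.1875, f(x_6) = -0.045891, coefficient = 2
x_7 = 3.4688, f(x_7) = -0.321352, coefficient = 2
x_8 = 3.7500, f(x_8) = -0.571561, coefficient = 1

I ≈ (0.281250/2) × 6.296274 = 0.885414
Exact value: 0.891297
Error: 0.005883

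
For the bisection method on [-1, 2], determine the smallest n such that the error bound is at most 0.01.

We need (b-a)/2^n ≤ 0.01
(2 - (-1))/2^n ≤ 0.01
3/2^n ≤ 0.01
2^n ≥ 300
n ≥ log₂(300) = 8.23
n ≥ 9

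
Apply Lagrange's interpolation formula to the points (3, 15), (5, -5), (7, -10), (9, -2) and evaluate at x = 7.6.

Lagrange interpolation formula:
P(x) = Σ yᵢ × Lᵢ(x)
where Lᵢ(x) = Π_{j≠i} (x - xⱼ)/(xᵢ - xⱼ)

L_0(7.6) = (7.6 - 5)/(3 - 5) × (7.6 - 7)/(3 - 7) × (7.6 - 9)/(3 - 9) = 0.045500
L_1(7.6) = (7.6 - 3)/(5 - 3) × (7.6 - 7)/(5 - 7) × (7.6 - 9)/(5 - 9) = -0.241500
L_2(7.6) = (7.6 - 3)/(7 - 3) × (7.6 - 5)/(7 - 5) × (7.6 - 9)/(7 - 9) = 1.046500
L_3(7.6) = (7.6 - 3)/(9 - 3) × (7.6 - 5)/(9 - 5) × (7.6 - 7)/(9 - 7) = 0.149500

P(7.6) = 15×L_0(7.6) + (-5)×L_1(7.6) + (-10)×L_2(7.6) + (-2)×L_3(7.6)
P(7.6) = -8.874000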